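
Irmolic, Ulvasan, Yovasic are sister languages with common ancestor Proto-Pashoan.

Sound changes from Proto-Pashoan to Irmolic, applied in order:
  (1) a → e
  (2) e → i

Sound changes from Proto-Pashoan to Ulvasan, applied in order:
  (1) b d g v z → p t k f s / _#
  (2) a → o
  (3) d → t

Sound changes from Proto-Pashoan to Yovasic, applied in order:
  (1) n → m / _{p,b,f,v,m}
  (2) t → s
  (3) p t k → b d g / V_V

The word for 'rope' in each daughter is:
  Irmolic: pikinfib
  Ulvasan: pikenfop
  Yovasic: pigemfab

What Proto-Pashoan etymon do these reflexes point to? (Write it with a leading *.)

*pikenfab

Position 3: Irmolic has k, Ulvasan has k, Yovasic has g. Irmolic preserves k here (none of its changes turn any other segment into k), so the proto-segment is *k.
Position 7: Irmolic has i, Ulvasan has o, Yovasic has a. Yovasic preserves a here (none of its changes turn any other segment into a), so the proto-segment is *a.
This points to *pikenfab. Verify forward in each daughter:
Irmolic: start from *pikenfab.
  rule 1 (vowel merger): pikenfab → pikenfeb
  rule 2 (vowel merger): pikenfeb → pikinfib
  ⇒ Irmolic pikinfib
Ulvasan: start from *pikenfab.
  rule 1 (final devoicing): pikenfab → pikenfap
  rule 2 (vowel merger): pikenfap → pikenfop
  rule 3: no change — pikenfop
  ⇒ Ulvasan pikenfop
Yovasic: *pikenfab
  pikenfab → pikemfab   [nasal place assimilation]
  pikemfab (rule 2 does not apply)
  pikemfab → pigemfab   [intervocalic voicing]
  giving Yovasic pigemfab.
Only *pikenfab yields all of Irmolic pikinfib, Ulvasan pikenfop, Yovasic pigemfab.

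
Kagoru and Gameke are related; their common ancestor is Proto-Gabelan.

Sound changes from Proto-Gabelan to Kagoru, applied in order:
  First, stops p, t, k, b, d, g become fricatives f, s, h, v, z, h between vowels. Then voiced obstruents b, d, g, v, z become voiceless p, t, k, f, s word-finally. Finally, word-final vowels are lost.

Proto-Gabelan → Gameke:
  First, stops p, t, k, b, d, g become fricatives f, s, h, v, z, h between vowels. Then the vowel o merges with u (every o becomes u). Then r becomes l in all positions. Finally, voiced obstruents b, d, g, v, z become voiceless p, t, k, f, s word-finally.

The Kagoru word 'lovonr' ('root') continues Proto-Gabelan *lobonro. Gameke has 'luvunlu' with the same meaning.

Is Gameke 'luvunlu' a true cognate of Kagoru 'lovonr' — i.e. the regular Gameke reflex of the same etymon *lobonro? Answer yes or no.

yes

Derive the expected Gameke reflex of *lobonro:
Gameke: start from *lobonro.
  rule 1 (intervocalic lenition): lobonro → lovonro
  rule 2 (vowel merger): lovonro → luvunru
  rule 3 (unconditioned shift): luvunru → luvunlu
  rule 4: no change — luvunlu
  ⇒ Gameke luvunlu
Gameke 'luvunlu' matches the regular reflex exactly, so the pair is cognate.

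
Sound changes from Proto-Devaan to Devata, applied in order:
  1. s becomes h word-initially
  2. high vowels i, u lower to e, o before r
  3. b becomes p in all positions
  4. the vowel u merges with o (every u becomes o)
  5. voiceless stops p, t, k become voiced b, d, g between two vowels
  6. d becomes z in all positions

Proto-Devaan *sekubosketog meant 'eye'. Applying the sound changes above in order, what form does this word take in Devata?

Devata: *sekubosketog > hekubosketog > hekuposketog > hekoposketog > hegoboskedog > hegoboskezog  (by debuccalisation, unconditioned shift, vowel merger, intervocalic voicing, unconditioned shift)

hegoboskezog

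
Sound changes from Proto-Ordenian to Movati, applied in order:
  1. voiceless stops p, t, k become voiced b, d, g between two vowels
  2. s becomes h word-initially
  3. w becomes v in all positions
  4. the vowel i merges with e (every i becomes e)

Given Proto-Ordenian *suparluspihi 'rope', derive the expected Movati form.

Movati: start from *suparluspihi.
  rule 1 (intervocalic voicing): suparluspihi → subarluspihi
  rule 2 (debuccalisation): subarluspihi → hubarluspihi
  rule 3: no change — hubarluspihi
  rule 4 (vowel merger): hubarluspihi → hubarluspehe
  ⇒ Movati hubarluspehe

hubarluspehe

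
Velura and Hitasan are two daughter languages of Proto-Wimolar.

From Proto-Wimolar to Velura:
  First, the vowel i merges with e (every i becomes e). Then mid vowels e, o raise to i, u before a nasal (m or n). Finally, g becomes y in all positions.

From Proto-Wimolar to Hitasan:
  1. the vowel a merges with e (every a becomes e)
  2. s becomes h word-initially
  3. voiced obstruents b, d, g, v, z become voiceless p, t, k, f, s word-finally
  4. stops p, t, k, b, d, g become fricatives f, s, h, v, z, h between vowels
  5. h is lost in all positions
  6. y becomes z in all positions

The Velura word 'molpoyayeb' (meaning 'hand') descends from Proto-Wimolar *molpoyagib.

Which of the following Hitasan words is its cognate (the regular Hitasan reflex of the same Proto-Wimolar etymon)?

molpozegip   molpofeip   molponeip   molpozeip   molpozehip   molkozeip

molpozeip

Hitasan: *molpoyagib > molpoyegib > molpoyegip > molpoyehip > molpoyeip > molpozeip  (by vowel merger, final devoicing, intervocalic lenition, h-loss, unconditioned shift)
Only 'molpozeip' matches the regular Hitasan development of *molpoyagib.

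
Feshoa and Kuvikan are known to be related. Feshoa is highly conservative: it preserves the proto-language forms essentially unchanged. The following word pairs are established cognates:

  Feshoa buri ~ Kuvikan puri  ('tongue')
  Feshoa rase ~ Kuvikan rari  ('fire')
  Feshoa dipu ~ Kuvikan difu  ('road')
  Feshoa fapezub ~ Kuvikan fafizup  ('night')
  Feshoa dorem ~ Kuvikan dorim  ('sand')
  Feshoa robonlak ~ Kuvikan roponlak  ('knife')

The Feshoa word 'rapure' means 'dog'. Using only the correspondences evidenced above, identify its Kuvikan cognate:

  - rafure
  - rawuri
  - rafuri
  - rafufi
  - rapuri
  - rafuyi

rafuri

dipu ~ difu — Feshoa p corresponds to Kuvikan f between vowels (before a back vowel).
rase ~ rari — Feshoa e corresponds to Kuvikan i word-finally.
Applying these to Feshoa 'rapure':
  rapure → rafure   (p→f between vowels (before a back vowel))
  rafure → rafuri   (e→i word-finally)
So the Kuvikan cognate is 'rafuri'.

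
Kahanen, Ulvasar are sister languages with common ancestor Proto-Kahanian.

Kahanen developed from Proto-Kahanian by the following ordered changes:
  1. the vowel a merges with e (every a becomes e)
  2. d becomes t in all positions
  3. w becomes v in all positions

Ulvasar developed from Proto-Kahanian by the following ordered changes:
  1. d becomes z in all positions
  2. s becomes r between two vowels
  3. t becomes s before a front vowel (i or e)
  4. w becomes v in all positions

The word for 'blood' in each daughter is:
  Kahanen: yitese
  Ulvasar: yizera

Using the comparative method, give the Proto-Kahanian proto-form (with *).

Position 6: Kahanen has e, Ulvasar has a. Ulvasar preserves a here (none of its changes turn any other segment into a), so the proto-segment is *a.
Position 5: Kahanen has s, Ulvasar has r. Kahanen preserves s here (none of its changes turn any other segment into s), so the proto-segment is *s.
Position 3: Kahanen has t, Ulvasar has z. Taking the neighbouring segments as reconstructed: Kahanen t could go back to *t or *d; Ulvasar z could go back to *d or *z — the one source consistent with every daughter is *d.
Verify the candidate proto-form against each daughter:
Kahanen: *yidesa > yidese > yitese  (by vowel merger, unconditioned shift)
Ulvasar: *yidesa > yizesa > yizera  (by unconditioned shift, rhotacism)
No other proto-form is consistent with every reflex, so the reconstruction is *yidesa.

*yidesa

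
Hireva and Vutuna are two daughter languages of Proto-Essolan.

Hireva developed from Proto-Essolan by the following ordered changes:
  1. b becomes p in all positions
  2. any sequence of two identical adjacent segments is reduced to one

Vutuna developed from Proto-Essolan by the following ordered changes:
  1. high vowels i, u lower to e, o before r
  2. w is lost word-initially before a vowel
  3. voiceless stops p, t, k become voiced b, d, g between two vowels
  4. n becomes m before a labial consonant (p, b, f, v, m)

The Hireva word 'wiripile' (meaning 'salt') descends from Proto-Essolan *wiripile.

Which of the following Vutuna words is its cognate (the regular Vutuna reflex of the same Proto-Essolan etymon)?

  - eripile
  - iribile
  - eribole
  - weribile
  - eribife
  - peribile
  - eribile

Vutuna: start from *wiripile.
  rule 1 (pre-rhotic lowering): wiripile → weripile
  rule 2 (glide loss): weripile → eripile
  rule 3 (intervocalic voicing): eripile → eribile
  rule 4: no change — eribile
  ⇒ Vutuna eribile
Only 'eribile' matches the regular Vutuna development of *wiripile.

eribile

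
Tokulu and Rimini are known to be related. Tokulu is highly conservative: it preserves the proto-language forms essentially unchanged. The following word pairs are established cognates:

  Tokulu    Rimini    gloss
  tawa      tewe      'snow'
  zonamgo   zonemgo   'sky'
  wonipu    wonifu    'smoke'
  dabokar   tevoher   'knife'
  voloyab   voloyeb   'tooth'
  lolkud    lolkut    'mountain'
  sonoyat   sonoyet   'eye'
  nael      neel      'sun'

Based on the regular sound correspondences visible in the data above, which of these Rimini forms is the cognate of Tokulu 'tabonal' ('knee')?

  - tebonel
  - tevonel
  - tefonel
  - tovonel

dabokar ~ tevoher, voloyab ~ voloyeb — Tokulu a corresponds to Rimini e after a consonant, before a labial obstruent.
dabokar ~ tevoher — Tokulu b corresponds to Rimini v between vowels (before a back vowel).
tawa ~ tewe, sonoyat ~ sonoyet — Tokulu a corresponds to Rimini e after a consonant, before a consonant other than r, m, n, p, b, f, v.
Applying these to Tokulu 'tabonal':
  tabonal → tebonal   (a→e after a consonant, before a labial obstruent)
  tebonal → tevonal   (b→v between vowels (before a back vowel))
  tevonal → tevonel   (a→e after a consonant, before a consonant other than r, m, n, p, b, f, v)
So the Rimini cognate is 'tevonel'.

tevonel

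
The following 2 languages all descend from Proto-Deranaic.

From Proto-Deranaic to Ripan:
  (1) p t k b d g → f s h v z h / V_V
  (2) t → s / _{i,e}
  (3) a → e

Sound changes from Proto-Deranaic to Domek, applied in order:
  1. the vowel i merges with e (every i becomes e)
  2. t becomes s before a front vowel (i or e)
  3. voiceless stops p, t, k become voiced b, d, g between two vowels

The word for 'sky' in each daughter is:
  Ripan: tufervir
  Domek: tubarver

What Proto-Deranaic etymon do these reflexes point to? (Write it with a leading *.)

Position 7: Ripan has i, Domek has e. Ripan preserves i here (none of its changes turn any other segment into i), so the proto-segment is *i.
Position 3: Ripan has f, Domek has b. Taking the neighbouring segments as reconstructed: Ripan f could go back to *p or *f; Domek b could go back to *p or *b — the one source consistent with every daughter is *p.
Verify the candidate proto-form against each daughter:
Ripan: *tuparvir
  tuparvir → tufarvir   [intervocalic lenition]
  tufarvir (rule 2 does not apply)
  tufarvir → tufervir   [vowel merger]
  giving Ripan tufervir.
Domek: *tuparvir
  tuparvir → tuparver   [vowel merger]
  tuparver (rule 2 does not apply)
  tuparver → tubarver   [intervocalic voicing]
  giving Domek tubarver.
Only *tuparvir yields all of Ripan tufervir, Domek tubarver.

*tuparvir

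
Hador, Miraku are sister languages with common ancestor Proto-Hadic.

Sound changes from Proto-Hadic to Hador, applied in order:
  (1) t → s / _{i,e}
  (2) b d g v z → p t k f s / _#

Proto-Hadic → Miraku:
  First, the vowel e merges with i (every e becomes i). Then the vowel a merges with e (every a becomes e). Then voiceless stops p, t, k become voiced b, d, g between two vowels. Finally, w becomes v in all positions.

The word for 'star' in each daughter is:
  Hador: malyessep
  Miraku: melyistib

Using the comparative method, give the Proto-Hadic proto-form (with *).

*malyesteb

Position 7: Hador has s, Miraku has t. Miraku preserves t here (none of its changes turn any other segment into t), so the proto-segment is *t.
Position 8: Hador has e, Miraku has i. Hador preserves e here (none of its changes turn any other segment into e), so the proto-segment is *e.
Position 2: Hador has a, Miraku has e. Hador preserves a here (none of its changes turn any other segment into a), so the proto-segment is *a.
This points to *malyesteb. Verify forward in each daughter:
Hador: start from *malyesteb.
  rule 1 (palatalisation): malyesteb → malyesseb
  rule 2 (final devoicing): malyesseb → malyessep
  ⇒ Hador malyessep
Miraku: start from *malyesteb.
  rule 1 (vowel merger): malyesteb → malyistib
  rule 2 (vowel merger): malyistib → melyistib
  rule 3: no change — melyistib
  rule 4: no change — melyistib
  ⇒ Miraku melyistib
No other proto-form is consistent with every reflex, so the reconstruction is *malyesteb.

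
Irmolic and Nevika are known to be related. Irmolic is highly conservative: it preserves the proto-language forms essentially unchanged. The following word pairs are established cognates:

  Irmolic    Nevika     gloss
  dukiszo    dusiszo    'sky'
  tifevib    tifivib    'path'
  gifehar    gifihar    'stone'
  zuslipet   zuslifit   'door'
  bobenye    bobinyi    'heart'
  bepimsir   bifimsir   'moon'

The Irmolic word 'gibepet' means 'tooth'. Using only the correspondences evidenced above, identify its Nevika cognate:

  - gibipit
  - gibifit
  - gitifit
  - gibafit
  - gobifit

bepimsir ~ bifimsir — Irmolic e corresponds to Nevika i after a consonant, before a labial obstruent.
zuslipet ~ zuslifit — Irmolic p corresponds to Nevika f between vowels (before a front vowel).
gifehar ~ gifihar, zuslipet ~ zuslifit — Irmolic e corresponds to Nevika i after a consonant, before a consonant other than r, m, n, p, b, f, v.
Applying these to Irmolic 'gibepet':
  gibepet → gibipet   (e→i after a consonant, before a labial obstruent)
  gibipet → gibifet   (p→f between vowels (before a front vowel))
  gibifet → gibifit   (e→i after a consonant, before a consonant other than r, m, n, p, b, f, v)
So the Nevika cognate is 'gibifit'.

gibifit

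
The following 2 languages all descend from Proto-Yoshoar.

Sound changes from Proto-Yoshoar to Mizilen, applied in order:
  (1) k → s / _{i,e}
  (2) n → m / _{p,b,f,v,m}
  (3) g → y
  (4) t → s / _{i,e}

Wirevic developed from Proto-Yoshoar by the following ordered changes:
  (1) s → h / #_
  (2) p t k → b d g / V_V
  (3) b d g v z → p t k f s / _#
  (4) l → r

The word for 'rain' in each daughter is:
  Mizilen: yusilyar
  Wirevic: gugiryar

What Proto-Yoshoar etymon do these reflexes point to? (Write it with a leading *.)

Position 3: Mizilen has s, Wirevic has g. Taking the neighbouring segments as reconstructed: Mizilen s could go back to *t or *k or *s; Wirevic g could go back to *k or *g — the one source consistent with every daughter is *k.
Position 1: Mizilen has y, Wirevic has g. Taking the neighbouring segments as reconstructed: Mizilen y could go back to *g or *y; Wirevic g can only go back to *g — the one source consistent with every daughter is *g.
Continuing position by position gives *gukilyar; check it forward:
Mizilen: *gukilyar > gusilyar > yusilyar  (by palatalisation, unconditioned shift)
Wirevic: start from *gukilyar.
  rule 1: no change — gukilyar
  rule 2 (intervocalic voicing): gukilyar → gugilyar
  rule 3: no change — gugilyar
  rule 4 (unconditioned shift): gugilyar → gugiryar
  ⇒ Wirevic gugiryar
Only *gukilyar yields all of Mizilen yusilyar, Wirevic gugiryar.

*gukilyar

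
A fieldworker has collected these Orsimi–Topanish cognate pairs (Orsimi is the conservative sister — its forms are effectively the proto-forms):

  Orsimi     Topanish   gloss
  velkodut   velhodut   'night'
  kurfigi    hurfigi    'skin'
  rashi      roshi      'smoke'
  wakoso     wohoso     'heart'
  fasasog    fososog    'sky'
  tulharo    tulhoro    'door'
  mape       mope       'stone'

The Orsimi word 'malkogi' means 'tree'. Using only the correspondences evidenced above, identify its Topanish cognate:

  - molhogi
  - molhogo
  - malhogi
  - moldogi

rashi ~ roshi, wakoso ~ wohoso — Orsimi a corresponds to Topanish o after a consonant, before a consonant other than r, m, n, p, b, f, v.
velkodut ~ velhodut — Orsimi k corresponds to Topanish h after a consonant, before a back vowel.
Applying these to Orsimi 'malkogi':
  malkogi → molkogi   (a→o after a consonant, before a consonant other than r, m, n, p, b, f, v)
  molkogi → molhogi   (k→h after a consonant, before a back vowel)
So the Topanish cognate is 'molhogi'.

molhogi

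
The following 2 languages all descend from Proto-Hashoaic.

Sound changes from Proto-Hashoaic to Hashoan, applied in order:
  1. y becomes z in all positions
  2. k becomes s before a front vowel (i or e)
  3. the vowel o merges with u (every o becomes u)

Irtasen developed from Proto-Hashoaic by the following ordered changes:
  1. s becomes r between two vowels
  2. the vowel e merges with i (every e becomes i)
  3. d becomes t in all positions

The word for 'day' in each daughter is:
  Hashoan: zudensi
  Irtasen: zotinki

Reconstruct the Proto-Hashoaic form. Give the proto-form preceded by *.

*zodenki

Position 6: Hashoan has s, Irtasen has k. Irtasen preserves k here (none of its changes turn any other segment into k), so the proto-segment is *k.
Position 2: Hashoan has u, Irtasen has o. Irtasen preserves o here (none of its changes turn any other segment into o), so the proto-segment is *o.
Verify the candidate proto-form against each daughter:
Hashoan: *zodenki > zodensi > zudensi  (by palatalisation, vowel merger)
Irtasen: *zodenki > zodinki > zotinki  (by vowel merger, unconditioned shift)
No other proto-form is consistent with every reflex, so the reconstruction is *zodenki.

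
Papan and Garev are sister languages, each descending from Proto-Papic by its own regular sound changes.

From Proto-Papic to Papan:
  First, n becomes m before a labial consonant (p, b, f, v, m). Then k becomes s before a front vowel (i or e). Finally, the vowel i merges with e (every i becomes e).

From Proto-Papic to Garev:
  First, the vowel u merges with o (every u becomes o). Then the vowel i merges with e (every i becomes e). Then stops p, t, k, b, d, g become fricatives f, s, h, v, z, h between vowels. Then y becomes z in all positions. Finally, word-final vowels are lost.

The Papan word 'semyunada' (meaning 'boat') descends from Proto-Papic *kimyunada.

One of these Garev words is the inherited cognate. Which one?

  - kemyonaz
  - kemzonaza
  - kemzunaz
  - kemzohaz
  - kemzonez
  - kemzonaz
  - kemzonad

kemzonaz

Garev: start from *kimyunada.
  rule 1 (vowel merger): kimyunada → kimyonada
  rule 2 (vowel merger): kimyonada → kemyonada
  rule 3 (intervocalic lenition): kemyonada → kemyonaza
  rule 4 (unconditioned shift): kemyonaza → kemzonaza
  rule 5 (apocope): kemzonaza → kemzonaz
  ⇒ Garev kemzonaz
Only 'kemzonaz' matches the regular Garev development of *kimyunada.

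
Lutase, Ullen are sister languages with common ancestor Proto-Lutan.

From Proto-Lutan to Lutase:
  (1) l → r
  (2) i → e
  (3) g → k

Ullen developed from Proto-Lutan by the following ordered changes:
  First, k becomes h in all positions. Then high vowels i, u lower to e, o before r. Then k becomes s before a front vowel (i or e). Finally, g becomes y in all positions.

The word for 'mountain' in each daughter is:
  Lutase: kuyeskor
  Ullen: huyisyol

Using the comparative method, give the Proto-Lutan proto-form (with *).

*kuyisgol

Position 1: Lutase has k, Ullen has h. Taking the neighbouring segments as reconstructed: Lutase k could go back to *k or *g; Ullen h could go back to *k or *h — the one source consistent with every daughter is *k.
Position 4: Lutase has e, Ullen has i. Ullen preserves i here (none of its changes turn any other segment into i), so the proto-segment is *i.
Continuing position by position gives *kuyisgol; check it forward:
Lutase: *kuyisgol
  kuyisgol → kuyisgor   [unconditioned shift]
  kuyisgor → kuyesgor   [vowel merger]
  kuyesgor → kuyeskor   [unconditioned shift]
  giving Lutase kuyeskor.
Ullen: *kuyisgol > huyisgol > huyisyol  (by unconditioned shift, unconditioned shift)
Only *kuyisgol yields all of Lutase kuyeskor, Ullen huyisyol.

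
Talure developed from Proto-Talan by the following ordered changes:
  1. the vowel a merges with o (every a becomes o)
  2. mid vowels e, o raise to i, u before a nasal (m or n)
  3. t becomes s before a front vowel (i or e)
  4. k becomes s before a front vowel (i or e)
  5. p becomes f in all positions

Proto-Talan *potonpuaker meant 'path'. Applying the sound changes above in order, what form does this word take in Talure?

fotunfuoser

Talure: *potonpuaker
  potonpuaker → potonpuoker   [vowel merger]
  potonpuoker → potunpuoker   [pre-nasal raising]
  potunpuoker (rule 3 does not apply)
  potunpuoker → potunpuoser   [palatalisation]
  potunpuoser → fotunfuoser   [unconditioned shift]
  giving Talure fotunfuoser.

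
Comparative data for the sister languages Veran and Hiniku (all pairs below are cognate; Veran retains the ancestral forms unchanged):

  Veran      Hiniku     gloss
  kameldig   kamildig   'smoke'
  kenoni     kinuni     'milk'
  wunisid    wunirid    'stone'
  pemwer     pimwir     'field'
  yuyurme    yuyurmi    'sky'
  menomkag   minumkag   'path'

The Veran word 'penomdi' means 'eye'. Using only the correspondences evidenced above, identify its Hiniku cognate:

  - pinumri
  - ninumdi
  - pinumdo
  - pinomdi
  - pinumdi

kenoni ~ kinuni, menomkag ~ minumkag — Veran e corresponds to Hiniku i after a consonant, before a nasal.
menomkag ~ minumkag — Veran o corresponds to Hiniku u after a consonant, before a nasal.
Applying these to Veran 'penomdi':
  penomdi → pinomdi   (e→i after a consonant, before a nasal)
  pinomdi → pinumdi   (o→u after a consonant, before a nasal)
So the Hiniku cognate is 'pinumdi'.

pinumdi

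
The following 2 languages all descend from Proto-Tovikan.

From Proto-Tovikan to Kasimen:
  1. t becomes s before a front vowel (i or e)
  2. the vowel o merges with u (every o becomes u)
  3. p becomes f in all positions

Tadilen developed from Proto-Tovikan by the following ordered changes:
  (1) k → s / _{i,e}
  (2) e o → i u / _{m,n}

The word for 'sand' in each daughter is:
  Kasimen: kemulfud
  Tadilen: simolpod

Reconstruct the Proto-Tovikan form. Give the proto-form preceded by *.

*kemolpod

Position 6: Kasimen has f, Tadilen has p. Tadilen preserves p here (none of its changes turn any other segment into p), so the proto-segment is *p.
Position 2: Kasimen has e, Tadilen has i. Kasimen preserves e here (none of its changes turn any other segment into e), so the proto-segment is *e.
Position 1: Kasimen has k, Tadilen has s. Kasimen preserves k here (none of its changes turn any other segment into k), so the proto-segment is *k.
Verify the candidate proto-form against each daughter:
Kasimen: *kemolpod
  kemolpod (rule 1 does not apply)
  kemolpod → kemulpud   [vowel merger]
  kemulpud → kemulfud   [unconditioned shift]
  giving Kasimen kemulfud.
Tadilen: *kemolpod
  kemolpod → semolpod   [palatalisation]
  semolpod → simolpod   [pre-nasal raising]
  giving Tadilen simolpod.
Only *kemolpod yields all of Kasimen kemulfud, Tadilen simolpod.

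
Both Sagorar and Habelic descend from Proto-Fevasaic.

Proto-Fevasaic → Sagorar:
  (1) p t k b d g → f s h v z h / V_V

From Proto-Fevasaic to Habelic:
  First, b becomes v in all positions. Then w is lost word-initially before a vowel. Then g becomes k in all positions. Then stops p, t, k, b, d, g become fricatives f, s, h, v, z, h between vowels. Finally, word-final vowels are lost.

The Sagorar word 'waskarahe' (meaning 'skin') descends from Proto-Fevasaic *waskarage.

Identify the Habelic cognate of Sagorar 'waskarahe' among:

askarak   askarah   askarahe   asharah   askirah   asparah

askarah

Habelic: start from *waskarage.
  rule 1: no change — waskarage
  rule 2 (glide loss): waskarage → askarage
  rule 3 (unconditioned shift): askarage → askarake
  rule 4 (intervocalic lenition): askarake → askarahe
  rule 5 (apocope): askarahe → askarah
  ⇒ Habelic askarah
Among the options, 'askarah' alone shows every Habelic change applied in order.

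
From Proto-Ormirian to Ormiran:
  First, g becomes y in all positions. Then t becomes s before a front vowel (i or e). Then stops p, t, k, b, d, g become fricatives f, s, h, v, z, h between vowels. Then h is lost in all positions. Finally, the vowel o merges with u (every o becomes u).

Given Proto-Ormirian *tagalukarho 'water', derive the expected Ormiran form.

Ormiran: *tagalukarho
  tagalukarho → tayalukarho   [unconditioned shift]
  tayalukarho (rule 2 does not apply)
  tayalukarho → tayaluharho   [intervocalic lenition]
  tayaluharho → tayaluaro   [h-loss]
  tayaluaro → tayaluaru   [vowel merger]
  giving Ormiran tayaluaru.

tayaluaru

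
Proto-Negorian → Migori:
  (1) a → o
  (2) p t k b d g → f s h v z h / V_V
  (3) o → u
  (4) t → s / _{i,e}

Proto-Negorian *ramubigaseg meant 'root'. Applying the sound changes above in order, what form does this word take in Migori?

Migori: start from *ramubigaseg.
  rule 1 (vowel merger): ramubigaseg → romubigoseg
  rule 2 (intervocalic lenition): romubigoseg → romuvihoseg
  rule 3 (vowel merger): romuvihoseg → rumuvihuseg
  rule 4: no change — rumuvihuseg
  ⇒ Migori rumuvihuseg

rumuvihuseg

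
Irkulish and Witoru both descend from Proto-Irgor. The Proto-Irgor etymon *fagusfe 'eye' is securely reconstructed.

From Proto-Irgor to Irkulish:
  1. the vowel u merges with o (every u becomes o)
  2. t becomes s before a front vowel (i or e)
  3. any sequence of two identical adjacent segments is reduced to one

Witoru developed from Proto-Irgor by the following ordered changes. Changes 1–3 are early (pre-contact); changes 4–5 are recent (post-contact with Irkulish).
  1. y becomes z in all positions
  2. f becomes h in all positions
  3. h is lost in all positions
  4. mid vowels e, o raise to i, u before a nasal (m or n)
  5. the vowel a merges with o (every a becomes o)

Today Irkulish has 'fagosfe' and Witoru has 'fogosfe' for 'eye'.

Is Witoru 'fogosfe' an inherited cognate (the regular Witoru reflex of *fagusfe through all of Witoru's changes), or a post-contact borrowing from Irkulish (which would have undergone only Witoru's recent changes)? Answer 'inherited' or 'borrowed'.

borrowed

If inherited, *fagusfe would pass through all of Witoru's changes:
Witoru: *fagusfe
  fagusfe (rule 1 does not apply)
  fagusfe → hagushe   [unconditioned shift]
  hagushe → aguse   [h-loss]
  aguse (rule 4 does not apply)
  aguse → oguse   [vowel merger]
  giving Witoru oguse.
If borrowed from Irkulish 'fagosfe' after the early changes, it would undergo only the recent ones:
  rule 4 (pre-nasal raising): no change (fagosfe)
  rule 5 (vowel merger): fagosfe → fogosfe
  ⇒ as a loan: fogosfe
Witoru 'fogosfe' matches the loan outcome 'fogosfe', not the inherited 'oguse' — it skipped the early Witoru changes, so it was borrowed from Irkulish.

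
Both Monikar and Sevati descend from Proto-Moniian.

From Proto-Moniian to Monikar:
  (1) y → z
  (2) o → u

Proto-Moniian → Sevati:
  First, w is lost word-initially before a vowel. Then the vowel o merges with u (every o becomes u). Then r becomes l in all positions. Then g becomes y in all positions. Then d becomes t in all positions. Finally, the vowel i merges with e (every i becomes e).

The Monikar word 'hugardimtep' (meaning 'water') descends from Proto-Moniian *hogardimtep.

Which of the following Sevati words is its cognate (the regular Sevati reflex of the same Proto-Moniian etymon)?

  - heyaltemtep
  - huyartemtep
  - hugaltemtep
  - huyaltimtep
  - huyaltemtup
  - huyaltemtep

huyaltemtep

Sevati: start from *hogardimtep.
  rule 1: no change — hogardimtep
  rule 2 (vowel merger): hogardimtep → hugardimtep
  rule 3 (unconditioned shift): hugardimtep → hugaldimtep
  rule 4 (unconditioned shift): hugaldimtep → huyaldimtep
  rule 5 (unconditioned shift): huyaldimtep → huyaltimtep
  rule 6 (vowel merger): huyaltimtep → huyaltemtep
  ⇒ Sevati huyaltemtep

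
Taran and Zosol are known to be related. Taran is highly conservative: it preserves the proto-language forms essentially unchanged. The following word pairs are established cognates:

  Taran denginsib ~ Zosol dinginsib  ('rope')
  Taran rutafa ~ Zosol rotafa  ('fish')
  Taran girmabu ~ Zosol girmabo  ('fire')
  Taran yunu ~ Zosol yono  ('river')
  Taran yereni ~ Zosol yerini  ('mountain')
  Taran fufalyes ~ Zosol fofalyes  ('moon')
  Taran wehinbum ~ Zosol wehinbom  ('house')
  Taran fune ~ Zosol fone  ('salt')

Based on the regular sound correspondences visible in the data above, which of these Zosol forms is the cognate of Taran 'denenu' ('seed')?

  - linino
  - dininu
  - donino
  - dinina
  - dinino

denginsib ~ dinginsib, yereni ~ yerini — Taran e corresponds to Zosol i after a consonant, before a nasal.
girmabu ~ girmabo, yunu ~ yono — Taran u corresponds to Zosol o word-finally.
Applying these to Taran 'denenu':
  denenu → dinenu   (e→i after a consonant, before a nasal)
  dinenu → dininu   (e→i after a consonant, before a nasal)
  dininu → dinino   (u→o word-finally)
So the Zosol cognate is 'dinino'.

dinino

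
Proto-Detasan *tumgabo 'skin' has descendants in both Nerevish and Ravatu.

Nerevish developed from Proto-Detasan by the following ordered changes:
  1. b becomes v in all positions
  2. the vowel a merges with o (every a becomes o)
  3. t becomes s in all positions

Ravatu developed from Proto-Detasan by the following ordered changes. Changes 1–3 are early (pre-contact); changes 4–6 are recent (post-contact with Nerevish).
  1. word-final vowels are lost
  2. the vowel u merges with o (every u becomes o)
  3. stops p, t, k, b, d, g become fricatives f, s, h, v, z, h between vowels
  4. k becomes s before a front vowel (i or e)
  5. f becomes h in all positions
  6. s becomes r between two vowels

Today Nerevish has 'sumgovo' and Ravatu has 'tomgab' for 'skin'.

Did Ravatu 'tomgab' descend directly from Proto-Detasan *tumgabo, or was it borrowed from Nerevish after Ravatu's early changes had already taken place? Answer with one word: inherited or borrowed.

inherited

If inherited, *tumgabo would pass through all of Ravatu's changes:
Ravatu: *tumgabo
  tumgabo → tumgab   [apocope]
  tumgab → tomgab   [vowel merger]
  tomgab (rule 3 does not apply)
  tomgab (rule 4 does not apply)
  tomgab (rule 5 does not apply)
  tomgab (rule 6 does not apply)
  giving Ravatu tomgab.
If borrowed from Nerevish 'sumgovo' after the early changes, it would undergo only the recent ones:
  rule 4 (palatalisation): no change (sumgovo)
  rule 5 (unconditioned shift): no change (sumgovo)
  rule 6 (rhotacism): no change (sumgovo)
  ⇒ as a loan: sumgovo
Ravatu 'tomgab' matches the inherited outcome exactly, so it is an inherited cognate, not a loan.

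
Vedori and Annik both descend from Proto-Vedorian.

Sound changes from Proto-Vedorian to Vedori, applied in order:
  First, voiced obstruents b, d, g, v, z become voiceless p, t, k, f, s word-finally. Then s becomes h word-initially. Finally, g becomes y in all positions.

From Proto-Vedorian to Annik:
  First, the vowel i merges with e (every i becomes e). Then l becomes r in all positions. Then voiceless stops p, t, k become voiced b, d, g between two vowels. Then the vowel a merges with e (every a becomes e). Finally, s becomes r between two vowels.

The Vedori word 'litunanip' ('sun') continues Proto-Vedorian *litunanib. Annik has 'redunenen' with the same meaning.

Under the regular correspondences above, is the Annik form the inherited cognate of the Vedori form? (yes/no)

no

Derive the expected Annik reflex of *litunanib:
Annik: *litunanib
  litunanib → letunaneb   [vowel merger]
  letunaneb → retunaneb   [unconditioned shift]
  retunaneb → redunaneb   [intervocalic voicing]
  redunaneb → reduneneb   [vowel merger]
  reduneneb (rule 5 does not apply)
  giving Annik reduneneb.
The regular Annik reflex would be 'reduneneb', but the attested form is 'redunenen'. The correspondence is irregular, so they are not cognates (the Annik form has a different source).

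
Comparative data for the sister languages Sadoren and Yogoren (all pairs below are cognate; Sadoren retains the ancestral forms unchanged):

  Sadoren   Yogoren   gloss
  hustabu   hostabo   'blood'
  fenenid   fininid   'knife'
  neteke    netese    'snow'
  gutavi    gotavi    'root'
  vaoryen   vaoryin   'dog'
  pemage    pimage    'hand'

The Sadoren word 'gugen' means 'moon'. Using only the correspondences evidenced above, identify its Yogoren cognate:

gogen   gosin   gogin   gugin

gogin

hustabu ~ hostabo, gutavi ~ gotavi — Sadoren u corresponds to Yogoren o after a consonant, before a consonant other than r, m, n, p, b, f, v.
fenenid ~ fininid, vaoryen ~ vaoryin — Sadoren e corresponds to Yogoren i after a consonant, before a nasal.
Applying these to Sadoren 'gugen':
  gugen → gogen   (u→o after a consonant, before a consonant other than r, m, n, p, b, f, v)
  gogen → gogin   (e→i after a consonant, before a nasal)
So the Yogoren cognate is 'gogin'.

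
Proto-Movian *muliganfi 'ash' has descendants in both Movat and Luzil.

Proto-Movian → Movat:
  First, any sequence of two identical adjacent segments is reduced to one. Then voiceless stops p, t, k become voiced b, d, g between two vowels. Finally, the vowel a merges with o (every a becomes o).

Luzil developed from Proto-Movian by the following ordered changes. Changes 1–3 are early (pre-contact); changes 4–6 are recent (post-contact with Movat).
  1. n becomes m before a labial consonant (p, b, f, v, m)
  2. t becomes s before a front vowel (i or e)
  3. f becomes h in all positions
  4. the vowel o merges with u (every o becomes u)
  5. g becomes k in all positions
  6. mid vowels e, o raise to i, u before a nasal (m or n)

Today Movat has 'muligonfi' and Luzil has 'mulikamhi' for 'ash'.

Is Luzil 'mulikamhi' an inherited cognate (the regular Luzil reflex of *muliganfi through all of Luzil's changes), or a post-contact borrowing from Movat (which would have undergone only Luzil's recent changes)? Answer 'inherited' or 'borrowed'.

If inherited, *muliganfi would pass through all of Luzil's changes:
Luzil: start from *muliganfi.
  rule 1 (nasal place assimilation): muliganfi → muligamfi
  rule 2: no change — muligamfi
  rule 3 (unconditioned shift): muligamfi → muligamhi
  rule 4: no change — muligamhi
  rule 5 (unconditioned shift): muligamhi → mulikamhi
  rule 6: no change — mulikamhi
  ⇒ Luzil mulikamhi
If borrowed from Movat 'muligonfi' after the early changes, it would undergo only the recent ones:
  rule 4 (vowel merger): muligonfi → muligunfi
  rule 5 (unconditioned shift): muligunfi → mulikunfi
  rule 6 (pre-nasal raising): no change (mulikunfi)
  ⇒ as a loan: mulikunfi
Luzil 'mulikamhi' matches the inherited outcome exactly, so it is an inherited cognate, not a loan.

inherited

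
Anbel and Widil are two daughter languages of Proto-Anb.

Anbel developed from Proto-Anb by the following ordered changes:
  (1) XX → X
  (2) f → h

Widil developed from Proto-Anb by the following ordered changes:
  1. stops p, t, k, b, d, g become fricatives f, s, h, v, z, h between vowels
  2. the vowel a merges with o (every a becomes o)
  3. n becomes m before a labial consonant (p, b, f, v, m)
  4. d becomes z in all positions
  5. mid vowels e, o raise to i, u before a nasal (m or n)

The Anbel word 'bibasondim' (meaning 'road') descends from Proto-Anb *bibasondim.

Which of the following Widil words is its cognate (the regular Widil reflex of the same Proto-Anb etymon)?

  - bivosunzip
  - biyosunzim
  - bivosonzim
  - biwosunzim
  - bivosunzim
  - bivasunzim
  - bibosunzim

Widil: start from *bibasondim.
  rule 1 (intervocalic lenition): bibasondim → bivasondim
  rule 2 (vowel merger): bivasondim → bivosondim
  rule 3: no change — bivosondim
  rule 4 (unconditioned shift): bivosondim → bivosonzim
  rule 5 (pre-nasal raising): bivosonzim → bivosunzim
  ⇒ Widil bivosunzim
The other candidates each miss or misapply at least one Widil change.

bivosunzim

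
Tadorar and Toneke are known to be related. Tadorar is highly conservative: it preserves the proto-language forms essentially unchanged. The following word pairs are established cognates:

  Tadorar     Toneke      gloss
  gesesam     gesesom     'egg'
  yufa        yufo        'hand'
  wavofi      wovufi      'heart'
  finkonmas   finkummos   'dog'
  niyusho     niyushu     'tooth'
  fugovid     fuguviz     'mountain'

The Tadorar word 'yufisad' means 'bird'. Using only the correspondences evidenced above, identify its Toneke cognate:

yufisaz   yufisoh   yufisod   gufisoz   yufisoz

yufisoz

finkonmas ~ finkummos — Tadorar a corresponds to Toneke o after a consonant, before a consonant other than r, m, n, p, b, f, v.
fugovid ~ fuguviz — Tadorar d corresponds to Toneke z word-finally.
Applying these to Tadorar 'yufisad':
  yufisad → yufisod   (a→o after a consonant, before a consonant other than r, m, n, p, b, f, v)
  yufisod → yufisoz   (d→z word-finally)
So the Toneke cognate is 'yufisoz'.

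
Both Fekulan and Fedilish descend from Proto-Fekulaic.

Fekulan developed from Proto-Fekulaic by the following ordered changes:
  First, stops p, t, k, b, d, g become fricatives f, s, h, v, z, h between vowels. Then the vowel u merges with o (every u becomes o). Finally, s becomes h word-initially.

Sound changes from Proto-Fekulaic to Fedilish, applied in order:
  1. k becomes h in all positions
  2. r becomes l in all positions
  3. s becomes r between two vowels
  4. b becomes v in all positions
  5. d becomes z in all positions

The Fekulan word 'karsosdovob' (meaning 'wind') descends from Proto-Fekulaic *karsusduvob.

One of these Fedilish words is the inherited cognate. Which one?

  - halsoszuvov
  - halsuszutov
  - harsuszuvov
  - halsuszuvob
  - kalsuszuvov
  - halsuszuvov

halsuszuvov

Fedilish: start from *karsusduvob.
  rule 1 (unconditioned shift): karsusduvob → harsusduvob
  rule 2 (unconditioned shift): harsusduvob → halsusduvob
  rule 3: no change — halsusduvob
  rule 4 (unconditioned shift): halsusduvob → halsusduvov
  rule 5 (unconditioned shift): halsusduvov → halsuszuvov
  ⇒ Fedilish halsuszuvov
The other candidates each miss or misapply at least one Fedilish change.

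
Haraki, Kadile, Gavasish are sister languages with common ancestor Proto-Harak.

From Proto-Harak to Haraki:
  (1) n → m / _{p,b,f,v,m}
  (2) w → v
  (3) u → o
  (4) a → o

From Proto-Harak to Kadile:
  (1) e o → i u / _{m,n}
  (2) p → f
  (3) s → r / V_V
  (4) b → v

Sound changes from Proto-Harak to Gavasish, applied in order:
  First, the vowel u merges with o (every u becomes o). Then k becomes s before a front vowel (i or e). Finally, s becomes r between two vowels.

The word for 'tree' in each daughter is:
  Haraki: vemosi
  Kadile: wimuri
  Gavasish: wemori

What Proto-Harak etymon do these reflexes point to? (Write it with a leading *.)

Position 2: Haraki has e, Kadile has i, Gavasish has e. Haraki preserves e here (none of its changes turn any other segment into e), so the proto-segment is *e.
Position 4: Haraki has o, Kadile has u, Gavasish has o. Taking the neighbouring segments as reconstructed: Haraki o could go back to *a or *o or *u; Kadile u can only go back to *u; Gavasish o could go back to *o or *u — the one source consistent with every daughter is *u.
Position 5: Haraki has s, Kadile has r, Gavasish has r. Haraki preserves s here (none of its changes turn any other segment into s), so the proto-segment is *s.
Verify the candidate proto-form against each daughter:
Haraki: start from *wemusi.
  rule 1: no change — wemusi
  rule 2 (unconditioned shift): wemusi → vemusi
  rule 3 (vowel merger): vemusi → vemosi
  rule 4: no change — vemosi
  ⇒ Haraki vemosi
Kadile: *wemusi
  wemusi → wimusi   [pre-nasal raising]
  wimusi (rule 2 does not apply)
  wimusi → wimuri   [rhotacism]
  wimuri (rule 4 does not apply)
  giving Kadile wimuri.
Gavasish: *wemusi
  wemusi → wemosi   [vowel merger]
  wemosi (rule 2 does not apply)
  wemosi → wemori   [rhotacism]
  giving Gavasish wemori.
*wemusi is the unique common source.

*wemusi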